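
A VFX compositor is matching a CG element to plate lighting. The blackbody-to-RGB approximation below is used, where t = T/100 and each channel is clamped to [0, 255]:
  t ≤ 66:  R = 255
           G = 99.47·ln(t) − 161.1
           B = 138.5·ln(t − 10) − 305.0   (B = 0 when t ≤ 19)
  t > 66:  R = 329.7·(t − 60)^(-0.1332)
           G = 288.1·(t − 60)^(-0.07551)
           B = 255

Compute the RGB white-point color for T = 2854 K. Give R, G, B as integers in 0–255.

t = 2854/100 = 28.54; the t ≤ 66 branch applies.
R = 255 by definition for t ≤ 66.
G = 99.47·ln 28.54 − 161.1 = 99.47·3.3513 − 161.1 = 172.254.
B = 138.5·ln(28.54 − 10) − 305.0 = 138.5·ln 18.54 − 305.0 = 138.5·2.9199 − 305.0 = 99.410.
Rounded: (255, 172, 99).

R=255, G=172, B=99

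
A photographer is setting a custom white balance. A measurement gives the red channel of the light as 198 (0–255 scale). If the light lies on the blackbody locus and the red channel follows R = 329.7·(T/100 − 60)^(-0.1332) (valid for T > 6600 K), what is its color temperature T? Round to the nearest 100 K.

(t − 60)^(-0.1332) = 198/329.7 = 0.60055.
t − 60 = 0.60055^(1/-0.1332) = 0.60055^(-7.508) = 45.980, so t = 105.980.
T = 100·t = 10598 K → 10600 K to the nearest 100 K.

10600 K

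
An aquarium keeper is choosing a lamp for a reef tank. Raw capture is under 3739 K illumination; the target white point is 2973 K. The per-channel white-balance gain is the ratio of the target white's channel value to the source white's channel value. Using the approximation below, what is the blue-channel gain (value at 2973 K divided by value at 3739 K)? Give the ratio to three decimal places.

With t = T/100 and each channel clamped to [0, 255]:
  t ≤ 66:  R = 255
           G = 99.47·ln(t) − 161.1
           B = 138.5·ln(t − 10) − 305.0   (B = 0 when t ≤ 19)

At 3739 K (t = 37.39):
  B = 138.5·ln(37.39 − 10) − 305.0 = 138.5·ln 27.39 − 305.0 = 138.5·3.3102 − 305.0 = 153.460.
At 2973 K (t = 29.73):
  B = 138.5·ln(29.73 − 10) − 305.0 = 138.5·ln 19.73 − 305.0 = 138.5·2.9821 − 305.0 = 108.026.
Gain = 108.026 / 153.460 = 0.7039 → 0.704.

0.704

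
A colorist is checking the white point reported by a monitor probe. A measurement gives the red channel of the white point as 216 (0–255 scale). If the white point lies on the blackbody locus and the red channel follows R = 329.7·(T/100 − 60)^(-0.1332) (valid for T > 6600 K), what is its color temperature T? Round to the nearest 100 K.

8400 K

(t − 60)^(-0.1332) = 216/329.7 = 0.65514.
t − 60 = 0.65514^(1/-0.1332) = 0.65514^(-7.508) = 23.926, so t = 83.926.
T = 100·t = 8393 K → 8400 K to the nearest 100 K.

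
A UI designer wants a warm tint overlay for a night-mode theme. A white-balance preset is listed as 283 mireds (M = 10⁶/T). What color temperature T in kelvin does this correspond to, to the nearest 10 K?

3530 K

T = 10⁶ / 283 = 3533.57 K → 3530 K.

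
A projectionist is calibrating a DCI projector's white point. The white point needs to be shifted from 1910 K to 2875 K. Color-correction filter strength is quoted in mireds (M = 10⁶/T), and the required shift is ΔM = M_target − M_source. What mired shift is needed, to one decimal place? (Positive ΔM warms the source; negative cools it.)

-175.7 mireds

M_source = 10⁶/1910 = 523.560; M_target = 10⁶/2875 = 347.826.
ΔM = 347.826 − 523.560 = -175.734 → -175.7 mireds, a cooling shift.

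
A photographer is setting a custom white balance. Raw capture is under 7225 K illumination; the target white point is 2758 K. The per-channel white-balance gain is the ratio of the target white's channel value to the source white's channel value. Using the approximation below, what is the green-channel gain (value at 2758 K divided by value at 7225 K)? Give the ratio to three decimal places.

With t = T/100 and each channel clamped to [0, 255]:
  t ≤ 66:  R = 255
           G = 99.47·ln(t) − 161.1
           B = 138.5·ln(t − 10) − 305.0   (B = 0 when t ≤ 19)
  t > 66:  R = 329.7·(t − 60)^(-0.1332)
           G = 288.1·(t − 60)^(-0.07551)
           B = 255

0.708

At 7225 K (t = 72.25):
  G = 288.1·(72.25 − 60)^(-0.07551) = 288.1·12.25^(-0.07551) = 288.1·0.82763 = 238.439.
At 2758 K (t = 27.58):
  G = 99.47·ln 27.58 − 161.1 = 99.47·3.3171 − 161.1 = 168.851.
Gain = 168.851 / 238.439 = 0.7082 → 0.708.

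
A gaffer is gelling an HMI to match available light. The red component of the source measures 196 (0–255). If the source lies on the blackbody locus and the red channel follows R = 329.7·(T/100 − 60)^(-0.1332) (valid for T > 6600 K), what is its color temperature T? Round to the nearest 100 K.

(t − 60)^(-0.1332) = 196/329.7 = 0.59448.
t − 60 = 0.59448^(1/-0.1332) = 0.59448^(-7.508) = 49.621, so t = 109.621.
T = 100·t = 10962 K → 11000 K to the nearest 100 K.

11000 K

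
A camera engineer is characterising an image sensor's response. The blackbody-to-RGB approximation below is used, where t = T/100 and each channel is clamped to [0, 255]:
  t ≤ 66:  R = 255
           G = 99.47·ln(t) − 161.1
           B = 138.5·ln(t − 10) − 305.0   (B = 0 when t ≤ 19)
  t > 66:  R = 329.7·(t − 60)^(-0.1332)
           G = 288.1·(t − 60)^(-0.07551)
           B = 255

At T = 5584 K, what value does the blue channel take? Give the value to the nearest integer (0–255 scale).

t = 5584/100 = 55.84; the t ≤ 66 branch applies.
B = 138.5·ln(55.84 − 10) − 305.0 = 138.5·ln 45.84 − 305.0 = 138.5·3.8252 − 305.0 = 224.784.
Rounded: 225.

225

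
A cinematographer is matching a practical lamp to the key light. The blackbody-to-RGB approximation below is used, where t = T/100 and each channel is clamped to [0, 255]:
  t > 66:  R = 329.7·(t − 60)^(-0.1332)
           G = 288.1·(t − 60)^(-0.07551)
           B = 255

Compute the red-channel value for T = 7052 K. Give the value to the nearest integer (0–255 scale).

241

t = 7052/100 = 70.52; the t > 66 branch applies.
R = 329.7·(70.52 − 60)^(-0.1332) = 329.7·10.52^(-0.1332) = 329.7·0.73092 = 240.983.
Rounded: 241.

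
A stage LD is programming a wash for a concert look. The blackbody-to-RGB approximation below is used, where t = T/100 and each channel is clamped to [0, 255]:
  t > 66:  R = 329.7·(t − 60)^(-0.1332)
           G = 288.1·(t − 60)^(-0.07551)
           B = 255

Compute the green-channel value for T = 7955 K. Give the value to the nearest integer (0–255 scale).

230

t = 7955/100 = 79.55; the t > 66 branch applies.
G = 288.1·(79.55 − 60)^(-0.07551) = 288.1·19.55^(-0.07551) = 288.1·0.79892 = 230.170.
Rounded: 230.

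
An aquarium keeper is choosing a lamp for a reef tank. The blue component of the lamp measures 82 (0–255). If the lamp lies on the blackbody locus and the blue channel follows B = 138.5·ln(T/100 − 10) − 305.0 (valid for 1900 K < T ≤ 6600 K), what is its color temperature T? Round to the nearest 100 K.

2600 K

ln(t − 10) = (82 + 305.0) / 138.5 = 2.7942.
t − 10 = e^2.7942 = 16.350, so t = 26.350.
T = 100·t = 2635 K → 2600 K to the nearest 100 K.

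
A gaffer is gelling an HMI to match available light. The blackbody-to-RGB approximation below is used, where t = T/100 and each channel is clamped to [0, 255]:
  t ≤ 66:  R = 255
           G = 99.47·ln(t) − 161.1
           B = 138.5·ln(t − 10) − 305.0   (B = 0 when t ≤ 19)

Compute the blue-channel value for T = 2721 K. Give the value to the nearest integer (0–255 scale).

t = 2721/100 = 27.21; the t ≤ 66 branch applies.
B = 138.5·ln(27.21 − 10) − 305.0 = 138.5·ln 17.21 − 305.0 = 138.5·2.8455 − 305.0 = 89.100.
Rounded: 89.

89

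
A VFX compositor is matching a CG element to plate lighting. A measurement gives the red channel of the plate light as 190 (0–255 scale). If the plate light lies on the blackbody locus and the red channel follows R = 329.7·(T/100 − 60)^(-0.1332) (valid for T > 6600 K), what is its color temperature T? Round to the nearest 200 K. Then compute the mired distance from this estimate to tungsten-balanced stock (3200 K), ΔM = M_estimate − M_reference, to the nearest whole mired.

-231 mireds

(t − 60)^(-0.1332) = 190/329.7 = 0.57628.
t − 60 = 0.57628^(1/-0.1332) = 0.57628^(-7.508) = 62.667, so t = 122.667.
T = 100·t = 12267 K → 12200 K to the nearest 200 K.
M_estimate = 10⁶/12200 = 81.97; M_reference = 10⁶/3200 = 312.50.
ΔM = 81.97 − 312.50 = -230.53 → -231 mireds.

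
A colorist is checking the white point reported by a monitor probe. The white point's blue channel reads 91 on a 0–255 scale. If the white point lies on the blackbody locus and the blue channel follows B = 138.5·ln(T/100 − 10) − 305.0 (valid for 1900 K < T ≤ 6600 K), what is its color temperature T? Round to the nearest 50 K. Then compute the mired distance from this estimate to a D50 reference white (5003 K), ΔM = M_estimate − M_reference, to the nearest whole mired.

+164 mireds

ln(t − 10) = (91 + 305.0) / 138.5 = 2.8592.
t − 10 = e^2.8592 = 17.448, so t = 27.448.
T = 100·t = 2745 K → 2750 K to the nearest 50 K.
M_estimate = 10⁶/2750 = 363.64; M_reference = 10⁶/5003 = 199.88.
ΔM = 363.64 − 199.88 = 163.76 → +164 mireds.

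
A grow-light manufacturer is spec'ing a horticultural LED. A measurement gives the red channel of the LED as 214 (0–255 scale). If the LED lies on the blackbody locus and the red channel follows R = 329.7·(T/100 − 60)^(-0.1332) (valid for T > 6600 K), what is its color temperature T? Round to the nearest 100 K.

(t − 60)^(-0.1332) = 214/329.7 = 0.64907.
t − 60 = 0.64907^(1/-0.1332) = 0.64907^(-7.508) = 25.657, so t = 85.657.
T = 100·t = 8566 K → 8600 K to the nearest 100 K.

8600 K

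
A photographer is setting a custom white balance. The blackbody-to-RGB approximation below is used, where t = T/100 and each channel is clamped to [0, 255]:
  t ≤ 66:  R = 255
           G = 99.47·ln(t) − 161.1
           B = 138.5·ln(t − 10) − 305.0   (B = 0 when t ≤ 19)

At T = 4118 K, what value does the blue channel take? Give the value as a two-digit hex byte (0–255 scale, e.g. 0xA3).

t = 4118/100 = 41.18; the t ≤ 66 branch applies.
B = 138.5·ln(41.18 − 10) − 305.0 = 138.5·ln 31.18 − 305.0 = 138.5·3.4398 − 305.0 = 171.409.
Rounded: 171; in hex, 0xAB.

0xAB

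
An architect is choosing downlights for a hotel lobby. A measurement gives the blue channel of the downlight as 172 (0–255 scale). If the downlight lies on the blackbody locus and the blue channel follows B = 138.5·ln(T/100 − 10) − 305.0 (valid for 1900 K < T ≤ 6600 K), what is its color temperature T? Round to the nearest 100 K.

ln(t − 10) = (172 + 305.0) / 138.5 = 3.4440.
t − 10 = e^3.4440 = 31.313, so t = 41.313.
T = 100·t = 4131 K → 4100 K to the nearest 100 K.

4100 K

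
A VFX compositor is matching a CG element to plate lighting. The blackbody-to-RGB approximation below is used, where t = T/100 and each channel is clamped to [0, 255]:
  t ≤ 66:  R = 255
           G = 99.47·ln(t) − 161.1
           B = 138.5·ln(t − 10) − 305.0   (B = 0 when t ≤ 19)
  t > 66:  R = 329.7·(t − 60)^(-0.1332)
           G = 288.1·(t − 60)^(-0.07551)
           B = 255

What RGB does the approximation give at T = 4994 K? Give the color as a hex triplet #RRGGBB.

t = 4994/100 = 49.94; the t ≤ 66 branch applies.
R = 255 by definition for t ≤ 66.
G = 99.47·ln 49.94 − 161.1 = 99.47·3.9108 − 161.1 = 227.909.
B = 138.5·ln(49.94 − 10) − 305.0 = 138.5·ln 39.94 − 305.0 = 138.5·3.6874 − 305.0 = 205.702.
Rounded: (255, 228, 206).
In hex: #FFE4CE.

#FFE4CE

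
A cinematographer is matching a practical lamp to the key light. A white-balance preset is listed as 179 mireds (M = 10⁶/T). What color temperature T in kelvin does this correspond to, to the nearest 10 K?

5590 K

T = 10⁶ / 179 = 5586.59 K → 5590 K.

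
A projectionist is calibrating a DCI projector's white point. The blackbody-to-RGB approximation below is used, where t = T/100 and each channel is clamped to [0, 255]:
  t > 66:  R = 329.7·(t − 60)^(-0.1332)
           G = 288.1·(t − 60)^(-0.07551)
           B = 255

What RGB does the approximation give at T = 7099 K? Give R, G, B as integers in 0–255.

R=240, G=240, B=255

t = 7099/100 = 70.99; the t > 66 branch applies.
R = 329.7·(70.99 − 60)^(-0.1332) = 329.7·10.99^(-0.1332) = 329.7·0.72667 = 239.584.
G = 288.1·(70.99 − 60)^(-0.07551) = 288.1·10.99^(-0.07551) = 288.1·0.83444 = 240.402.
B = 255 by definition for t > 66.
Rounded: (240, 240, 255).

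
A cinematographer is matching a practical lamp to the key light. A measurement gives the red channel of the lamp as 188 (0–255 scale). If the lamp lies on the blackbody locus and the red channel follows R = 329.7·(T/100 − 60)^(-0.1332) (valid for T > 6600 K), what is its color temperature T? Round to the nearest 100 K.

(t − 60)^(-0.1332) = 188/329.7 = 0.57022.
t − 60 = 0.57022^(1/-0.1332) = 0.57022^(-7.508) = 67.848, so t = 127.848.
T = 100·t = 12785 K → 12800 K to the nearest 100 K.

12800 K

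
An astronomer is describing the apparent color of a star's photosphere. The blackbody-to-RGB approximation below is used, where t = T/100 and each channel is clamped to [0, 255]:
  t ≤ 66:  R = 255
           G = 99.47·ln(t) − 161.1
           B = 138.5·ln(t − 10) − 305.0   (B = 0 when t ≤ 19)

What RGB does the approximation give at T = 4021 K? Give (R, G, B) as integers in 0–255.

t = 4021/100 = 40.21; the t ≤ 66 branch applies.
R = 255 by definition for t ≤ 66.
G = 99.47·ln 40.21 − 161.1 = 99.47·3.6941 − 161.1 = 206.354.
B = 138.5·ln(40.21 − 10) − 305.0 = 138.5·ln 30.21 − 305.0 = 138.5·3.4082 − 305.0 = 167.032.
Rounded: (255, 206, 167).

(255, 206, 167)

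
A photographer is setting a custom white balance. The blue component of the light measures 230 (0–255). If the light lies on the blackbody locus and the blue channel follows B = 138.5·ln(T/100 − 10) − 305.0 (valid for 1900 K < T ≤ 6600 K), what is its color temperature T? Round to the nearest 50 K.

5750 K

ln(t − 10) = (230 + 305.0) / 138.5 = 3.8628.
t − 10 = e^3.8628 = 47.599, so t = 57.599.
T = 100·t = 5760 K → 5750 K to the nearest 50 K.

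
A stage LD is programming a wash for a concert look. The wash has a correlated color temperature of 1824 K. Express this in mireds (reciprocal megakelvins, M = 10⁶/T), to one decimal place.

M = 10⁶ / 1824 = 548.246 → 548.2 mireds.

548.2 mireds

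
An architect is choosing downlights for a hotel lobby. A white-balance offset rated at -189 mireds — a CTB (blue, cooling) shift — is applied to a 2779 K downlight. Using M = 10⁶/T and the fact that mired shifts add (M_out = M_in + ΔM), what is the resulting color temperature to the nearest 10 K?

M_in = 10⁶/2779 = 359.84 mireds.
M_out = 359.84 + (-189) = 170.84 mireds.
T_out = 10⁶/170.84 = 5853.4 K → 5850 K.

5850 K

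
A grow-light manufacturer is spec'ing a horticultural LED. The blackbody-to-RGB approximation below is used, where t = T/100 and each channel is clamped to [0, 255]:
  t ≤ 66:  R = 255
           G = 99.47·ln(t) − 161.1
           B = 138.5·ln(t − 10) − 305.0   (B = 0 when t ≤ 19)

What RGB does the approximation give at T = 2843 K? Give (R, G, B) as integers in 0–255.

t = 2843/100 = 28.43; the t ≤ 66 branch applies.
R = 255 by definition for t ≤ 66.
G = 99.47·ln 28.43 − 161.1 = 99.47·3.3474 − 161.1 = 171.870.
B = 138.5·ln(28.43 − 10) − 305.0 = 138.5·ln 18.43 − 305.0 = 138.5·2.9140 − 305.0 = 98.586.
Rounded: (255, 172, 99).

(255, 172, 99)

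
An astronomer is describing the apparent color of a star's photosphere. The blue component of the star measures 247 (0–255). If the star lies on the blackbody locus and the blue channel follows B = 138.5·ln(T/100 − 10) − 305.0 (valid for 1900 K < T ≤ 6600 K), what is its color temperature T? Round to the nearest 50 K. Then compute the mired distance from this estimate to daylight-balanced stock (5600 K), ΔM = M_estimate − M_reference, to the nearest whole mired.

ln(t − 10) = (247 + 305.0) / 138.5 = 3.9856.
t − 10 = e^3.9856 = 53.815, so t = 63.815.
T = 100·t = 6382 K → 6400 K to the nearest 50 K.
M_estimate = 10⁶/6400 = 156.25; M_reference = 10⁶/5600 = 178.57.
ΔM = 156.25 − 178.57 = -22.32 → -22 mireds.

-22 mireds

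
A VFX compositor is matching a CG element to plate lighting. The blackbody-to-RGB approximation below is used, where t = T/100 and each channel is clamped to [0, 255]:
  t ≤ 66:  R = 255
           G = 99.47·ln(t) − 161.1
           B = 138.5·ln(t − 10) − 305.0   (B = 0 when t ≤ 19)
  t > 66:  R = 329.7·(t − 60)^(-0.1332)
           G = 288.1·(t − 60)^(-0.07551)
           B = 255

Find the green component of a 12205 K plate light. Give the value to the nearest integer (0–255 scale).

t = 12205/100 = 122.05; the t > 66 branch applies.
G = 288.1·(122.05 − 60)^(-0.07551) = 288.1·62.05^(-0.07551) = 288.1·0.73220 = 210.947.
Rounded: 211.

211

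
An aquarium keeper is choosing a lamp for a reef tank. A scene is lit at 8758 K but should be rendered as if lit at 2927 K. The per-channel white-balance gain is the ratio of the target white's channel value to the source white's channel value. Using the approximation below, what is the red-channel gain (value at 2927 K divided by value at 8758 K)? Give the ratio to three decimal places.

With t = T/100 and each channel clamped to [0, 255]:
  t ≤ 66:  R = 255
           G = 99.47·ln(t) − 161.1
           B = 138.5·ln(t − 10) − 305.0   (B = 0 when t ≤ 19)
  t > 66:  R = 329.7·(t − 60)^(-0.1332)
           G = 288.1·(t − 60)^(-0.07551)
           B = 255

1.203

At 8758 K (t = 87.58):
  R = 329.7·(87.58 − 60)^(-0.1332) = 329.7·27.58^(-0.1332) = 329.7·0.64285 = 211.949.
At 2927 K (t = 29.27):
  R = 255 by definition for t ≤ 66.
Gain = 255.000 / 211.949 = 1.2031 → 1.203.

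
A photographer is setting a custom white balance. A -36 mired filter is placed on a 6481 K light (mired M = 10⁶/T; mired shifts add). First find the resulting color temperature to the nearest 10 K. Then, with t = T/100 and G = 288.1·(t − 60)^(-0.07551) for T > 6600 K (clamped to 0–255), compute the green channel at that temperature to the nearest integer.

M_in = 10⁶/6481 = 154.30; M_out = 154.30 + (-36) = 118.30.
T_out = 10⁶/118.30 = 8453.3 K → 8450 K; t = 84.5.
G = 288.1·(84.5 − 60)^(-0.07551) = 288.1·24.5^(-0.07551) = 288.1·0.78542 = 226.281.
Rounded: 226.

226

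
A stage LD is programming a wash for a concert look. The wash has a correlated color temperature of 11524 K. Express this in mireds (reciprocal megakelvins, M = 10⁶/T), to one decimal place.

86.8 mireds

M = 10⁶ / 11524 = 86.775 → 86.8 mireds.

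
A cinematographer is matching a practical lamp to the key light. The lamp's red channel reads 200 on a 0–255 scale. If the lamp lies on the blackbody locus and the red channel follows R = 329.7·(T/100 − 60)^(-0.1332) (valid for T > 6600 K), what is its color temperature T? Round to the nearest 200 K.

10200 K

(t − 60)^(-0.1332) = 200/329.7 = 0.60661.
t − 60 = 0.60661^(1/-0.1332) = 0.60661^(-7.508) = 42.638, so t = 102.638.
T = 100·t = 10264 K → 10200 K to the nearest 200 K.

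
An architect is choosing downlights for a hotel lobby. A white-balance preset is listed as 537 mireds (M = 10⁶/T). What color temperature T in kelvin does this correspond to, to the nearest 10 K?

1860 K

T = 10⁶ / 537 = 1862.20 K → 1860 K.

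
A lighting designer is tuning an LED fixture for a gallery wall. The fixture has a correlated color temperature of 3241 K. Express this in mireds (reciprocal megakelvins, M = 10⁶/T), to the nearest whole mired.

309 mireds

M = 10⁶ / 3241 = 308.547 → 309 mireds.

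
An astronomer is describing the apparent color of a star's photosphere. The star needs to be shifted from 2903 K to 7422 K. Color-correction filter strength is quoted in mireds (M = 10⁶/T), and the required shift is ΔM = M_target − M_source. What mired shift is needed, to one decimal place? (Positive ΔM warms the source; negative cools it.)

-209.7 mireds

M_source = 10⁶/2903 = 344.471; M_target = 10⁶/7422 = 134.735.
ΔM = 134.735 − 344.471 = -209.737 → -209.7 mireds, a cooling shift.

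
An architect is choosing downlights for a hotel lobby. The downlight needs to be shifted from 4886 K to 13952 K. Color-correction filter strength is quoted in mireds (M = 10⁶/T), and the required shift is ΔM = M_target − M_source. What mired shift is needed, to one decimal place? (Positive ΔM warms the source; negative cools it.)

-133.0 mireds

M_source = 10⁶/4886 = 204.666; M_target = 10⁶/13952 = 71.674.
ΔM = 71.674 − 204.666 = -132.992 → -133.0 mireds, a cooling shift.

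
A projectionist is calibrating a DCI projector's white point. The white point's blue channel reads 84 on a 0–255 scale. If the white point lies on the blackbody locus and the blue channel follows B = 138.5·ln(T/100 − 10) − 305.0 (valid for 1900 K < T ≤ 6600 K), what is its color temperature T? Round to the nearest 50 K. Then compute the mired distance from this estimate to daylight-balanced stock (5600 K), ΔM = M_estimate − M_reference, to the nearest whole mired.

ln(t − 10) = (84 + 305.0) / 138.5 = 2.8087.
t − 10 = e^2.8087 = 16.588, so t = 26.588.
T = 100·t = 2659 K → 2650 K to the nearest 50 K.
M_estimate = 10⁶/2650 = 377.36; M_reference = 10⁶/5600 = 178.57.
ΔM = 377.36 − 178.57 = 198.79 → +199 mireds.

+199 mireds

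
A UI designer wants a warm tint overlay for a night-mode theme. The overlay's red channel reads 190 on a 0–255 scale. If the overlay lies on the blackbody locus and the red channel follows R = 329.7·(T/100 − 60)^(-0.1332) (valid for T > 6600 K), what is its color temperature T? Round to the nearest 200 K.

12200 K

(t − 60)^(-0.1332) = 190/329.7 = 0.57628.
t − 60 = 0.57628^(1/-0.1332) = 0.57628^(-7.508) = 62.667, so t = 122.667.
T = 100·t = 12267 K → 12200 K to the nearest 200 K.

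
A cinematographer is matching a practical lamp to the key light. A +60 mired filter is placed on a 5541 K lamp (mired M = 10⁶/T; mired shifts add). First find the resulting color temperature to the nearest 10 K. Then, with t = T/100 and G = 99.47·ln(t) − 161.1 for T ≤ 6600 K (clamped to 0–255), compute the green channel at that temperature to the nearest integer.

210

M_in = 10⁶/5541 = 180.47; M_out = 180.47 + (+60) = 240.47.
T_out = 10⁶/240.47 = 4158.5 K → 4160 K; t = 41.6.
G = 99.47·ln 41.6 − 161.1 = 99.47·3.7281 − 161.1 = 209.734.
Rounded: 210.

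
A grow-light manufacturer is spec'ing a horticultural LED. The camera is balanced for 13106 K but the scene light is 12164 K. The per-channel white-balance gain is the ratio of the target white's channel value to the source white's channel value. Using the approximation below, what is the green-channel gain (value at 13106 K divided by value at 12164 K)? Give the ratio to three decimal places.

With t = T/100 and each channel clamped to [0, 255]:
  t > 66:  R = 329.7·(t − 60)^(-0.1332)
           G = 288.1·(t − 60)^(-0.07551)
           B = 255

At 12164 K (t = 121.64):
  G = 288.1·(121.64 − 60)^(-0.07551) = 288.1·61.64^(-0.07551) = 288.1·0.73257 = 211.053.
At 13106 K (t = 131.06):
  G = 288.1·(131.06 − 60)^(-0.07551) = 288.1·71.06^(-0.07551) = 288.1·0.72474 = 208.798.
Gain = 208.798 / 211.053 = 0.9893 → 0.989.

0.989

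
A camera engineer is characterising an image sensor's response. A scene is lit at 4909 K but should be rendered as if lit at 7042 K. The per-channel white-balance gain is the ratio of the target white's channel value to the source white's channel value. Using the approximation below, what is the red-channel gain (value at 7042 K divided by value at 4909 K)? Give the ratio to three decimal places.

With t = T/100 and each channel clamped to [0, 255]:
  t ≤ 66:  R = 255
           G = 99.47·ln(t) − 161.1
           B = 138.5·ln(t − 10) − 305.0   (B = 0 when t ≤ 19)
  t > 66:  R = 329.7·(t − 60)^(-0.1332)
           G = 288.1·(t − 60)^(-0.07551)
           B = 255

At 4909 K (t = 49.09):
  R = 255 by definition for t ≤ 66.
At 7042 K (t = 70.42):
  R = 329.7·(70.42 − 60)^(-0.1332) = 329.7·10.42^(-0.1332) = 329.7·0.73185 = 241.290.
Gain = 241.290 / 255.000 = 0.9462 → 0.946.

0.946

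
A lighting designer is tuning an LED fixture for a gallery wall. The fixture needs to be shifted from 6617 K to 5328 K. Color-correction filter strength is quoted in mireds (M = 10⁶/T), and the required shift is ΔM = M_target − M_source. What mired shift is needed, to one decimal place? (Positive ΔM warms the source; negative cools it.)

+36.6 mireds

M_source = 10⁶/6617 = 151.126; M_target = 10⁶/5328 = 187.688.
ΔM = 187.688 − 151.126 = 36.562 → +36.6 mireds, a warming shift.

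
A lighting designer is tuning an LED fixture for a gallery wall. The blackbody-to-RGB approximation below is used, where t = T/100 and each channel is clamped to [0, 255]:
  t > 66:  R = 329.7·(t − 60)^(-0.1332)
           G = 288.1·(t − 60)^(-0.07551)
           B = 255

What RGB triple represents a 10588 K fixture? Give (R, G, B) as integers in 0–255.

t = 10588/100 = 105.88; the t > 66 branch applies.
R = 329.7·(105.88 − 60)^(-0.1332) = 329.7·45.88^(-0.1332) = 329.7·0.60072 = 198.057.
G = 288.1·(105.88 − 60)^(-0.07551) = 288.1·45.88^(-0.07551) = 288.1·0.74908 = 215.811.
B = 255 by definition for t > 66.
Rounded: (198, 216, 255).

(198, 216, 255)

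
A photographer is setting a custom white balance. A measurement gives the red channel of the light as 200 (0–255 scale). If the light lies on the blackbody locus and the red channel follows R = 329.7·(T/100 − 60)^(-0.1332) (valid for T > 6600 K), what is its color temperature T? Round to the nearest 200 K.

10200 K

(t − 60)^(-0.1332) = 200/329.7 = 0.60661.
t − 60 = 0.60661^(1/-0.1332) = 0.60661^(-7.508) = 42.638, so t = 102.638.
T = 100·t = 10264 K → 10200 K to the nearest 200 K.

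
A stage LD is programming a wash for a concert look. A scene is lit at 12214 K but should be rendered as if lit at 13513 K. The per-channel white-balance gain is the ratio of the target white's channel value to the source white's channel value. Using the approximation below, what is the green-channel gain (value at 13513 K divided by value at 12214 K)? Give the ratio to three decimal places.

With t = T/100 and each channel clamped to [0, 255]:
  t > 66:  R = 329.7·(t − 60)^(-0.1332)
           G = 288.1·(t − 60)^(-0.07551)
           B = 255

At 12214 K (t = 122.14):
  G = 288.1·(122.14 − 60)^(-0.07551) = 288.1·62.14^(-0.07551) = 288.1·0.73212 = 210.924.
At 13513 K (t = 135.13):
  G = 288.1·(135.13 − 60)^(-0.07551) = 288.1·75.13^(-0.07551) = 288.1·0.72170 = 207.922.
Gain = 207.922 / 210.924 = 0.9858 → 0.986.

0.986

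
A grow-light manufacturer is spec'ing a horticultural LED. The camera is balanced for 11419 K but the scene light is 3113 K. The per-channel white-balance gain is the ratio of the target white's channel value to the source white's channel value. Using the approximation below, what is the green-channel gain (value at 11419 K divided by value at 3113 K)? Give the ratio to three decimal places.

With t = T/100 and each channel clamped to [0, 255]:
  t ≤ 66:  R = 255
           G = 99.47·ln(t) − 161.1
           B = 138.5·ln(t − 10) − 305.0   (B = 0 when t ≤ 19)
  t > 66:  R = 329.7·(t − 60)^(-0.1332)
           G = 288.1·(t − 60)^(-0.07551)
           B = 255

1.178

At 3113 K (t = 31.13):
  G = 99.47·ln 31.13 − 161.1 = 99.47·3.4382 − 161.1 = 180.895.
At 11419 K (t = 114.19):
  G = 288.1·(114.19 − 60)^(-0.07551) = 288.1·54.19^(-0.07551) = 288.1·0.73973 = 213.115.
Gain = 213.115 / 180.895 = 1.1781 → 1.178.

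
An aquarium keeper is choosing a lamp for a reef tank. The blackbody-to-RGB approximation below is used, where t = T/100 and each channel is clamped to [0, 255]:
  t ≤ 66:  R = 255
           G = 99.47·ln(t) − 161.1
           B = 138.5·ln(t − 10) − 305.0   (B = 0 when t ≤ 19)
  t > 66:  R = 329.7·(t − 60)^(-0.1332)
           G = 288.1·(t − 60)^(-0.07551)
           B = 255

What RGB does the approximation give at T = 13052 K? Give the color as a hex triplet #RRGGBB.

#BBD1FF

t = 13052/100 = 130.52; the t > 66 branch applies.
R = 329.7·(130.52 − 60)^(-0.1332) = 329.7·70.52^(-0.1332) = 329.7·0.56729 = 187.035.
G = 288.1·(130.52 − 60)^(-0.07551) = 288.1·70.52^(-0.07551) = 288.1·0.72516 = 208.919.
B = 255 by definition for t > 66.
Rounded: (187, 209, 255).
In hex: #BBD1FF.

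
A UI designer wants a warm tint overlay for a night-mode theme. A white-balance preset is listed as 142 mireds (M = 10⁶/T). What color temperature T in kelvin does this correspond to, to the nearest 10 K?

7040 K

T = 10⁶ / 142 = 7042.25 K → 7040 K.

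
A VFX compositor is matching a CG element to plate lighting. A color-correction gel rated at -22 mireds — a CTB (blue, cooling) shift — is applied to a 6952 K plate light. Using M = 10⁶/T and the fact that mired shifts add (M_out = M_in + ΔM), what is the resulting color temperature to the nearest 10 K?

M_in = 10⁶/6952 = 143.84 mireds.
M_out = 143.84 + (-22) = 121.84 mireds.
T_out = 10⁶/121.84 = 8207.2 K → 8210 K.

8210 K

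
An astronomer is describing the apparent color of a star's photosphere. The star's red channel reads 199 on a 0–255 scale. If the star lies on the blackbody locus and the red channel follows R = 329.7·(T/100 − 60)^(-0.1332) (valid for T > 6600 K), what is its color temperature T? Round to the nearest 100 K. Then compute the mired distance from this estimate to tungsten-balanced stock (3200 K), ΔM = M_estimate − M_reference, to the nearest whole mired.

-216 mireds

(t − 60)^(-0.1332) = 199/329.7 = 0.60358.
t − 60 = 0.60358^(1/-0.1332) = 0.60358^(-7.508) = 44.273, so t = 104.273.
T = 100·t = 10427 K → 10400 K to the nearest 100 K.
M_estimate = 10⁶/10400 = 96.15; M_reference = 10⁶/3200 = 312.50.
ΔM = 96.15 − 312.50 = -216.35 → -216 mireds.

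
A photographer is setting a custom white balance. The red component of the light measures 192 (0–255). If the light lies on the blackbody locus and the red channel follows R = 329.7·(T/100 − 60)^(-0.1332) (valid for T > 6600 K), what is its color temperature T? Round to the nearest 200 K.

(t − 60)^(-0.1332) = 192/329.7 = 0.58235.
t − 60 = 0.58235^(1/-0.1332) = 0.58235^(-7.508) = 57.929, so t = 117.929.
T = 100·t = 11793 K → 11800 K to the nearest 200 K.

11800 K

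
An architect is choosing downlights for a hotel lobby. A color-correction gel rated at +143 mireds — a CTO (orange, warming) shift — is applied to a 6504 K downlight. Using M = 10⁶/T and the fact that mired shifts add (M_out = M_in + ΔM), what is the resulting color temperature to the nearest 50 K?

3350 K

M_in = 10⁶/6504 = 153.75 mireds.
M_out = 153.75 + (+143) = 296.75 mireds.
T_out = 10⁶/296.75 = 3369.8 K → 3350 K.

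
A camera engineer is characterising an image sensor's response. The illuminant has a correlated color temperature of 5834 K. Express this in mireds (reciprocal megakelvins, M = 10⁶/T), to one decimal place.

M = 10⁶ / 5834 = 171.409 → 171.4 mireds.

171.4 mireds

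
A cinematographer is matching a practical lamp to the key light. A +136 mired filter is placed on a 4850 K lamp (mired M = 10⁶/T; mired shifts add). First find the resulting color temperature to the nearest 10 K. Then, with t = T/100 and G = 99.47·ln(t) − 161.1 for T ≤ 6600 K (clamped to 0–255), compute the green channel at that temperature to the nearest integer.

M_in = 10⁶/4850 = 206.19; M_out = 206.19 + (+136) = 342.19.
T_out = 10⁶/342.19 = 2922.4 K → 2920 K; t = 29.2.
G = 99.47·ln 29.2 − 161.1 = 99.47·3.3742 − 161.1 = 174.529.
Rounded: 175.

175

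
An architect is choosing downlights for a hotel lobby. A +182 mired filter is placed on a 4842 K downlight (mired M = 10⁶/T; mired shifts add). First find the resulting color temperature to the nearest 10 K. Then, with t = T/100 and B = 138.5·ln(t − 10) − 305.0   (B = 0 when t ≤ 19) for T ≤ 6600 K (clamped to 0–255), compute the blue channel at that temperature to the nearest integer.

76

M_in = 10⁶/4842 = 206.53; M_out = 206.53 + (+182) = 388.53.
T_out = 10⁶/388.53 = 2573.8 K → 2570 K; t = 25.7.
B = 138.5·ln(25.7 − 10) − 305.0 = 138.5·ln 15.7 − 305.0 = 138.5·2.7537 − 305.0 = 76.382.
Rounded: 76.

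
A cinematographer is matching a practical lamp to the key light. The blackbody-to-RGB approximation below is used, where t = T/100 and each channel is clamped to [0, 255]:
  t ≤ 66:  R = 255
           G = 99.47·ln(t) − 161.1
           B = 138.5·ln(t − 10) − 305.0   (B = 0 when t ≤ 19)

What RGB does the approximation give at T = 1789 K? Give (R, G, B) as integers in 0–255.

(255, 126, 0)

t = 1789/100 = 17.89; the t ≤ 66 branch applies.
R = 255 by definition for t ≤ 66.
G = 99.47·ln 17.89 − 161.1 = 99.47·2.8842 − 161.1 = 125.796.
t = 17.89 ≤ 19, so B = 0.
Rounded: (255, 126, 0).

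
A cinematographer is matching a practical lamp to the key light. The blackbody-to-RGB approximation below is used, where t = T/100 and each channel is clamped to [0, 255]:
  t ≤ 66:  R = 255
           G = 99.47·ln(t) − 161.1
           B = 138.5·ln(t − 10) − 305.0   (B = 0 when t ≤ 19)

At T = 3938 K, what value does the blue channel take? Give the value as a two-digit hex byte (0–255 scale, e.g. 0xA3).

0xA3

t = 3938/100 = 39.38; the t ≤ 66 branch applies.
B = 138.5·ln(39.38 − 10) − 305.0 = 138.5·ln 29.38 − 305.0 = 138.5·3.3803 − 305.0 = 163.174.
Rounded: 163; in hex, 0xA3.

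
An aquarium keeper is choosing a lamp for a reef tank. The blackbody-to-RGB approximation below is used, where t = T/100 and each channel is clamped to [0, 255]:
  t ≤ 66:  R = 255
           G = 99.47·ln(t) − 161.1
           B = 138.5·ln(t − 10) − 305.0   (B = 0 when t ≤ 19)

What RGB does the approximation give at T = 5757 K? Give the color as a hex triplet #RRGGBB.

t = 5757/100 = 57.57; the t ≤ 66 branch applies.
R = 255 by definition for t ≤ 66.
G = 99.47·ln 57.57 − 161.1 = 99.47·4.0530 − 161.1 = 242.052.
B = 138.5·ln(57.57 − 10) − 305.0 = 138.5·ln 47.57 − 305.0 = 138.5·3.8622 − 305.0 = 229.915.
Rounded: (255, 242, 230).
In hex: #FFF2E6.

#FFF2E6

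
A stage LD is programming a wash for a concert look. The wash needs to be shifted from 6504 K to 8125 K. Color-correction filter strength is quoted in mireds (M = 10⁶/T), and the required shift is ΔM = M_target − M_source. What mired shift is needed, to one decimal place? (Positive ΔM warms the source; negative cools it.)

-30.7 mireds

M_source = 10⁶/6504 = 153.752; M_target = 10⁶/8125 = 123.077.
ΔM = 123.077 − 153.752 = -30.675 → -30.7 mireds, a cooling shift.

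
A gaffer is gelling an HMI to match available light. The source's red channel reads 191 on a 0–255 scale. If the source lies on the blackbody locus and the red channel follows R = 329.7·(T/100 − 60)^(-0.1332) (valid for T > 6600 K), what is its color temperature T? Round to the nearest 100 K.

12000 K

(t − 60)^(-0.1332) = 191/329.7 = 0.57931.
t − 60 = 0.57931^(1/-0.1332) = 0.57931^(-7.508) = 60.245, so t = 120.245.
T = 100·t = 12025 K → 12000 K to the nearest 100 K.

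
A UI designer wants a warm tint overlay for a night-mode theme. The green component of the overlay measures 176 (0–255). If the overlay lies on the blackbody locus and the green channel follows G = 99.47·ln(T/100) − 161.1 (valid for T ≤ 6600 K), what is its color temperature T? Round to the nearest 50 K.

2950 K

ln t = (176 + 161.1) / 99.47 = 3.3890.
t = e^3.3890 = 29.635.
T = 100·t = 2964 K → 2950 K to the nearest 50 K.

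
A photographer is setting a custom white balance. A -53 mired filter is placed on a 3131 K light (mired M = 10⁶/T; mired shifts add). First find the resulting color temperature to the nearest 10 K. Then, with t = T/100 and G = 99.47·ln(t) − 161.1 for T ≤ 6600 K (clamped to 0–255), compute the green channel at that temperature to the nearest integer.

M_in = 10⁶/3131 = 319.39; M_out = 319.39 + (-53) = 266.39.
T_out = 10⁶/266.39 = 3753.9 K → 3750 K; t = 37.5.
G = 99.47·ln 37.5 − 161.1 = 99.47·3.6243 − 161.1 = 199.413.
Rounded: 199.

199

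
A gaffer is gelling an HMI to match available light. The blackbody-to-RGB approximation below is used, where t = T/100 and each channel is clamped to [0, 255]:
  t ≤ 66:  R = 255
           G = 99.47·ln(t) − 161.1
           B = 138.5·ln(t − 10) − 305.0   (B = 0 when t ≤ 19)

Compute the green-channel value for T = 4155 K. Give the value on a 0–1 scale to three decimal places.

0.822

t = 4155/100 = 41.55; the t ≤ 66 branch applies.
G = 99.47·ln 41.55 − 161.1 = 99.47·3.7269 − 161.1 = 209.614.
On a 0–1 scale: 209.614/255 = 0.8220 → 0.822.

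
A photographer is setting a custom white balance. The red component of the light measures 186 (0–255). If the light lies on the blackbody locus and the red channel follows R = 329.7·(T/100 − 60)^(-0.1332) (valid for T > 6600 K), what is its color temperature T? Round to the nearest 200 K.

13400 K

(t − 60)^(-0.1332) = 186/329.7 = 0.56415.
t − 60 = 0.56415^(1/-0.1332) = 0.56415^(-7.508) = 73.521, so t = 133.521.
T = 100·t = 13352 K → 13400 K to the nearest 200 K.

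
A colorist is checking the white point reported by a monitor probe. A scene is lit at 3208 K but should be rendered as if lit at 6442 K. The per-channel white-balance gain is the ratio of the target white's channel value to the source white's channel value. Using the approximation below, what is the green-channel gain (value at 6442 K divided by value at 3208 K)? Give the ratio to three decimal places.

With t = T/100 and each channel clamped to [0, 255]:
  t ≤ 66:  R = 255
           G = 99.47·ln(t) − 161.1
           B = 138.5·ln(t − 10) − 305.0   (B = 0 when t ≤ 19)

1.377

At 3208 K (t = 32.08):
  G = 99.47·ln 32.08 − 161.1 = 99.47·3.4682 − 161.1 = 183.885.
At 6442 K (t = 64.42):
  G = 99.47·ln 64.42 − 161.1 = 99.47·4.1654 − 161.1 = 253.235.
Gain = 253.235 / 183.885 = 1.3771 → 1.377.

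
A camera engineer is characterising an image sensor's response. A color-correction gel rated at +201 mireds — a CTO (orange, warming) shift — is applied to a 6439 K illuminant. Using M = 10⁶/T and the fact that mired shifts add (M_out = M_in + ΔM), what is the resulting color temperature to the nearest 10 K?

2810 K

M_in = 10⁶/6439 = 155.30 mireds.
M_out = 155.30 + (+201) = 356.30 mireds.
T_out = 10⁶/356.30 = 2806.6 K → 2810 K.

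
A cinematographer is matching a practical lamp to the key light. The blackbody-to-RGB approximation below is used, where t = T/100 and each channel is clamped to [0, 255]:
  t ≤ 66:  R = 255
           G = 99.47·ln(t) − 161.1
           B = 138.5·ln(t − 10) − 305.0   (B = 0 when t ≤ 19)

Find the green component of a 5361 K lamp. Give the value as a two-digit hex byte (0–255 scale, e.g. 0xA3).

t = 5361/100 = 53.61; the t ≤ 66 branch applies.
G = 99.47·ln 53.61 − 161.1 = 99.47·3.9817 − 161.1 = 234.963.
Rounded: 235; in hex, 0xEB.

0xEB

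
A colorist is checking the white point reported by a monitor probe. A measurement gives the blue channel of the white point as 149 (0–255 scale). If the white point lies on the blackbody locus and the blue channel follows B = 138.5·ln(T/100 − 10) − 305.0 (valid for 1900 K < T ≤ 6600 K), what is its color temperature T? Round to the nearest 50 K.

ln(t − 10) = (149 + 305.0) / 138.5 = 3.2780.
t − 10 = e^3.2780 = 26.522, so t = 36.522.
T = 100·t = 3652 K → 3650 K to the nearest 50 K.

3650 K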